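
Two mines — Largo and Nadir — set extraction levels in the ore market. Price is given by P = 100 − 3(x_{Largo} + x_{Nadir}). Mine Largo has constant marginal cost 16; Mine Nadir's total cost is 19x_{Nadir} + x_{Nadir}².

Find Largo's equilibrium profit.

363

Mine Largo's profit: π = x_{Largo}(100 − 3(x_{Largo} + x_{Nadir})) − 16x_{Largo}.
∂π/∂x_{Largo} = 84 − 6x_{Largo} − 3x_{Nadir} = 0, so x_{Largo} = 14 − 0.5x_{Nadir}.
For Nadir: ∂π/∂x_{Nadir} = 81 − 8x_{Nadir} − 3x_{Largo} = 0 ⇒ x_{Nadir} = 10.125 − 0.375x_{Largo}.
Substituting the second reaction function into the first: x_{Largo} = 14 − 0.5(10.125 − 0.375x_{Largo}), which gives 0.8125x_{Largo} = 8.9375 ⇒ x_{Largo} = 11.
Then x_{Nadir} = 10.125 − 0.375·11 = 6.
Price P = 100 − 3·17 = 49.
Largo's profit: (49 − 16)·11 = 363.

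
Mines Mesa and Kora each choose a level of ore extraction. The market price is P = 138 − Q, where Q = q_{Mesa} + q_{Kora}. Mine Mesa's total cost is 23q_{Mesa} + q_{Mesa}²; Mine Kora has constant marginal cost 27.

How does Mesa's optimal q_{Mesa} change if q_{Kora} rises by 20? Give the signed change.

-5

Mine Mesa's profit: π = q_{Mesa}(138 − (q_{Mesa} + q_{Kora})) − 23q_{Mesa} − q_{Mesa}².
∂π/∂q_{Mesa} = 115 − 4q_{Mesa} − q_{Kora} = 0, so q_{Mesa} = 28.75 − 0.25q_{Kora}.
The reaction-function slope is −0.25, so a 20-unit rise in q_{Kora} moves q_{Mesa} by −0.25 × 20 = −5. Mesa's best response falls — the actions are strategic substitutes.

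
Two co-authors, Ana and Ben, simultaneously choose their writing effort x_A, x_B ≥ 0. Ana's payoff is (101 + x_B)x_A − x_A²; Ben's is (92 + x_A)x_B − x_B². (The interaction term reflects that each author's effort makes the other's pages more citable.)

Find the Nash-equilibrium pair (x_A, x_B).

98, 95

Expanding Ana's payoff: 101x_A + x_Bx_A − x_A².
∂π/∂x_A = 101 + x_B − 2x_A = 0, so x_A = 50.5 + 0.5x_B.
Likewise for Ben: x_B = 46 + 0.5x_A.
Plugging x_B into Ana's best response: x_A = 50.5 + 0.5(46 + 0.5x_A) ⇒ 0.75x_A = 73.5, so x_A = 98.
Then x_B = 46 + 0.5·98 = 95.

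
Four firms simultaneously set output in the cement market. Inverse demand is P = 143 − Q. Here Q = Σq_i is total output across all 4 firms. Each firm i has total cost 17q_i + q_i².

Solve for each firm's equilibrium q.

18

A representative firm's profit is π_i = q_i(143 − Q) − 17q_i − q_i², with Q = q_i + Σ_{j≠i} q_j.
First-order condition: 126 − 4q_i − Σ_{j≠i} q_j = 0.
In a symmetric equilibrium every firm chooses the same q, so Σ_{j≠i} q_j = 3q. The condition becomes 126 − 7q = 0, giving q = 126/7 = 18.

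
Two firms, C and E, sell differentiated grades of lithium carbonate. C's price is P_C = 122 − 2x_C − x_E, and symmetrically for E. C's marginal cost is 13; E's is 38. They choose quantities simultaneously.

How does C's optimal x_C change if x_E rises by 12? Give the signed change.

Firm C's profit: π = x_C(122 − 2x_C − x_E) − 13x_C.
∂π/∂x_C = 109 − 4x_C − x_E = 0 ⇒ x_C = 27.25 − 0.25x_E.
The reaction-function slope is −0.25, so a 12-unit rise in x_E moves x_C by −0.25 × 12 = −3. C's best response falls — the actions are strategic substitutes.

-3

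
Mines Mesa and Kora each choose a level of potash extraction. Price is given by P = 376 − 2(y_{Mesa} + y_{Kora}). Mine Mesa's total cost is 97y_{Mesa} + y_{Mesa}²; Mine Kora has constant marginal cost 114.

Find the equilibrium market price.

215.4

Mine Mesa's profit: π = y_{Mesa}(376 − 2(y_{Mesa} + y_{Kora})) − 97y_{Mesa} − y_{Mesa}².
∂π/∂y_{Mesa} = 279 − 6y_{Mesa} − 2y_{Kora} = 0, so y_{Mesa} = 46.5 − (1/3)y_{Kora}.
For Kora: ∂π/∂y_{Kora} = 262 − 4y_{Kora} − 2y_{Mesa} = 0 ⇒ y_{Kora} = 65.5 − 0.5y_{Mesa}.
Substituting the second reaction function into the first: y_{Mesa} = 46.5 − (1/3)(65.5 − 0.5y_{Mesa}), which gives (5/6)y_{Mesa} = 74/3 ⇒ y_{Mesa} = 29.6.
Then y_{Kora} = 65.5 − 0.5·29.6 = 50.7.
Equilibrium price: P = 376 − 2·80.3 = 215.4.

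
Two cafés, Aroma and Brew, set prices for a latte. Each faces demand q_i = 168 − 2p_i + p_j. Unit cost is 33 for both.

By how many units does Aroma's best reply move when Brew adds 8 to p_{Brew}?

2

Aroma's profit: π = (p_{Aroma} − 33)(168 − 2p_{Aroma} + p_{Brew}).
∂π/∂p_{Aroma} = 234 − 4p_{Aroma} + p_{Brew} = 0 ⇒ p_{Aroma} = 58.5 + 0.25p_{Brew}.
The reaction-function slope is 0.25, so an 8-unit rise in p_{Brew} moves p_{Aroma} by 0.25 × 8 = 2. Aroma's best response rises — the actions are strategic complements.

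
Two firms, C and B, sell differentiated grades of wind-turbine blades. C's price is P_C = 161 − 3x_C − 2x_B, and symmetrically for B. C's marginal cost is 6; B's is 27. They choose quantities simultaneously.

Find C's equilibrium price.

Firm C's profit: π = x_C(161 − 3x_C − 2x_B) − 6x_C.
∂π/∂x_C = 155 − 6x_C − 2x_B = 0 ⇒ x_C = 155/6 − (1/3)x_B.
Similarly x_B = 67/3 − (1/3)x_C.
Substituting the second reaction function into the first: x_C = 155/6 − (1/3)(67/3 − (1/3)x_C), which gives (8/9)x_C = 331/18 ⇒ x_C = 20.6875.
Then x_B = 67/3 − (1/3)·20.6875 = 15.4375.
P_C = 161 − 3·20.6875 − 2·15.4375 = 68.0625.

68.0625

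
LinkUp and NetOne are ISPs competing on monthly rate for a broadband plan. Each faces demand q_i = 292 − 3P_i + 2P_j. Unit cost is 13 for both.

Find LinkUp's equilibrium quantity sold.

209.25

LinkUp's profit: π = (P_{LinkUp} − 13)(292 − 3P_{LinkUp} + 2P_{NetOne}).
∂π/∂P_{LinkUp} = 331 − 6P_{LinkUp} + 2P_{NetOne} = 0 ⇒ P_{LinkUp} = 331/6 + (1/3)P_{NetOne}.
Setting P_{LinkUp} = P_{NetOne} in the reaction function: P_{LinkUp} = 331/6 + (1/3)P_{LinkUp}, so P_{LinkUp} = (331/6) / (2/3) = 82.75.
q_{LinkUp} = 292 − 3·82.75 + 2·82.75 = 209.25.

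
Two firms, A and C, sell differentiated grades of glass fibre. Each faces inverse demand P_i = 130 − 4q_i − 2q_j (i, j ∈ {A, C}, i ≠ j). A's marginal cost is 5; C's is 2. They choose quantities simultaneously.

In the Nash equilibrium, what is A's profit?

615.04

Firm A's profit: π = q_A(130 − 4q_A − 2q_C) − 5q_A.
∂π/∂q_A = 125 − 8q_A − 2q_C = 0 ⇒ q_A = 15.625 − 0.25q_C.
Similarly q_C = 16 − 0.25q_A.
Substituting the second reaction function into the first: q_A = 15.625 − 0.25(16 − 0.25q_A), which gives 0.9375q_A = 11.625 ⇒ q_A = 12.4.
Then q_C = 16 − 0.25·12.4 = 12.9.
P_A = 130 − 4·12.4 − 2·12.9 = 54.6.
Profit = (54.6 − 5)·12.4 = 615.04.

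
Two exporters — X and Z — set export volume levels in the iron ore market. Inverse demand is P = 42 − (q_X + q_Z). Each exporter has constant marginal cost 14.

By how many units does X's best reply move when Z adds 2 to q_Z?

Exporter X's profit: π = q_X(42 − (q_X + q_Z)) − 14q_X.
∂π/∂q_X = 28 − 2q_X − q_Z = 0, so q_X = 14 − 0.5q_Z.
The reaction-function slope is −0.5, so a 2-unit rise in q_Z moves q_X by −0.5 × 2 = −1. X's best response falls — the actions are strategic substitutes.

-1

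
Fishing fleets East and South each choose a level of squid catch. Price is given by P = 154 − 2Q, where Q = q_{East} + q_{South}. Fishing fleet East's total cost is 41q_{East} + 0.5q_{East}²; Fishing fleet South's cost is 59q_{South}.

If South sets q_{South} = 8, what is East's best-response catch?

19.4

Fishing fleet East's profit: π = q_{East}(154 − 2(q_{East} + q_{South})) − 41q_{East} − 0.5q_{East}².
∂π/∂q_{East} = 113 − 5q_{East} − 2q_{South} = 0, so q_{East} = 22.6 − 0.4q_{South}.
At q_{South} = 8: q_{East} = 22.6 − 0.4·8 = 19.4.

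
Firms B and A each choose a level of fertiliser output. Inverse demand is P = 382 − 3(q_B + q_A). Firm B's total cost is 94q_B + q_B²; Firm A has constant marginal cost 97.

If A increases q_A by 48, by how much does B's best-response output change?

Firm B's profit: π = q_B(382 − 3(q_B + q_A)) − 94q_B − q_B².
∂π/∂q_B = 288 − 8q_B − 3q_A = 0, so q_B = 36 − 0.375q_A.
The reaction-function slope is −0.375, so a 48-unit rise in q_A moves q_B by −0.375 × 48 = −18. B's best response falls — the actions are strategic substitutes.

-18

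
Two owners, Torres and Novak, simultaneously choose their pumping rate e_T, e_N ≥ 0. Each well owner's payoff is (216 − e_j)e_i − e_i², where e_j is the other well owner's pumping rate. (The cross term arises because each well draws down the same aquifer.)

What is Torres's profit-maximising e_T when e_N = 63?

76.5

Torres's payoff is (216 − e_N)e_T − e_T².
∂π/∂e_T = 216 − e_N − 2e_T = 0, so e_T = 108 − 0.5e_N.
At e_N = 63: e_T = 108 − 0.5·63 = 76.5.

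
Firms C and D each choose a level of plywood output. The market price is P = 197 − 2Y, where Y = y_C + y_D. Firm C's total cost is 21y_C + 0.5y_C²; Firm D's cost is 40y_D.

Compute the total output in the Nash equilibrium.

Firm C's profit: π = y_C(197 − 2(y_C + y_D)) − 21y_C − 0.5y_C².
∂π/∂y_C = 176 − 5y_C − 2y_D = 0, so y_C = 35.2 − 0.4y_D.
For D: ∂π/∂y_D = 157 − 4y_D − 2y_C = 0 ⇒ y_D = 39.25 − 0.5y_C.
Solving the two reaction functions simultaneously: (1 − (−0.4)(−0.5))y_C = 35.2 − 0.4·39.25, so 0.8y_C = 19.5 and y_C = 24.375.
Then y_D = 39.25 − 0.5·24.375 = 27.0625.
Total output: 24.375 + 27.0625 = 51.4375.

51.4375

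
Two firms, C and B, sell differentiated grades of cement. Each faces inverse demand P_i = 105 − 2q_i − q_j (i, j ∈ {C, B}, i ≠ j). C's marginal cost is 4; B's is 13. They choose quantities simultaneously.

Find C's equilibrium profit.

Firm C's profit: π = q_C(105 − 2q_C − q_B) − 4q_C.
∂π/∂q_C = 101 − 4q_C − q_B = 0 ⇒ q_C = 25.25 − 0.25q_B.
Similarly q_B = 23 − 0.25q_C.
Solving the two reaction functions simultaneously: (1 − (−0.25)(−0.25))q_C = 25.25 − 0.25·23, so 0.9375q_C = 19.5 and q_C = 20.8.
Then q_B = 23 − 0.25·20.8 = 17.8.
P_C = 105 − 2·20.8 − 17.8 = 45.6.
Profit = (45.6 − 4)·20.8 = 865.28.

865.28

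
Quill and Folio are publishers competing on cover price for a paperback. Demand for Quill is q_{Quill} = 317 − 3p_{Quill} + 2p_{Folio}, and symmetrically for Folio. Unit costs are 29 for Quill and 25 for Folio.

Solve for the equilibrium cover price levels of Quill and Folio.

100.25, 98.75

Quill's profit: π = (p_{Quill} − 29)(317 − 3p_{Quill} + 2p_{Folio}).
∂π/∂p_{Quill} = 404 − 6p_{Quill} + 2p_{Folio} = 0 ⇒ p_{Quill} = 202/3 + (1/3)p_{Folio}.
Similarly p_{Folio} = 196/3 + (1/3)p_{Quill}.
Solving the two reaction functions simultaneously: (1 − (1/3)(1/3))p_{Quill} = 202/3 + (1/3)·(196/3), so (8/9)p_{Quill} = 802/9 and p_{Quill} = 100.25.
Then p_{Folio} = 196/3 + (1/3)·100.25 = 98.75.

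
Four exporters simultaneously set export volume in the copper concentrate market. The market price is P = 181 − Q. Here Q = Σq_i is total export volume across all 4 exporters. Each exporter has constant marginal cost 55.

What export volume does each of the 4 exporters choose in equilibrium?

25.2

A representative exporter's profit is π_i = q_i(181 − Q) − 55q_i, with Q = q_i + Σ_{j≠i} q_j.
First-order condition: 126 − 2q_i − Σ_{j≠i} q_j = 0.
In a symmetric equilibrium every exporter chooses the same q, so Σ_{j≠i} q_j = 3q. The condition becomes 126 − 5q = 0, giving q = 126/5 = 25.2.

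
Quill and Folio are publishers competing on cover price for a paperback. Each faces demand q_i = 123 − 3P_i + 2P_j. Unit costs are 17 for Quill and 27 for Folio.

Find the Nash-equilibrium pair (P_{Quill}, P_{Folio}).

Quill's profit: π = (P_{Quill} − 17)(123 − 3P_{Quill} + 2P_{Folio}).
∂π/∂P_{Quill} = 174 − 6P_{Quill} + 2P_{Folio} = 0 ⇒ P_{Quill} = 29 + (1/3)P_{Folio}.
Similarly P_{Folio} = 34 + (1/3)P_{Quill}.
Plugging P_{Folio} into Quill's best response: P_{Quill} = 29 + (1/3)(34 + (1/3)P_{Quill}) ⇒ (8/9)P_{Quill} = 121/3, so P_{Quill} = 45.375.
Then P_{Folio} = 34 + (1/3)·45.375 = 49.125.

45.375, 49.125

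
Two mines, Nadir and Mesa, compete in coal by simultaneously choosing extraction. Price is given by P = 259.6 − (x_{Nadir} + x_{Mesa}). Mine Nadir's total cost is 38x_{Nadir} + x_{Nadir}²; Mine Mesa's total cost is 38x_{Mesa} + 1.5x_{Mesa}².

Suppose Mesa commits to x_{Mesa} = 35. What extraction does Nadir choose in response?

46.65

Mine Nadir's profit: π = x_{Nadir}(259.6 − (x_{Nadir} + x_{Mesa})) − 38x_{Nadir} − x_{Nadir}².
∂π/∂x_{Nadir} = 221.6 − 4x_{Nadir} − x_{Mesa} = 0, so x_{Nadir} = 55.4 − 0.25x_{Mesa}.
At x_{Mesa} = 35: x_{Nadir} = 55.4 − 0.25·35 = 46.65.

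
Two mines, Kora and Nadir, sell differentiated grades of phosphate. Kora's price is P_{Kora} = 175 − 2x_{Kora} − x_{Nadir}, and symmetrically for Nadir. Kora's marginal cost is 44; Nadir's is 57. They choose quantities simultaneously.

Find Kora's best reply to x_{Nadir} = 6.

Mine Kora's profit: π = x_{Kora}(175 − 2x_{Kora} − x_{Nadir}) − 44x_{Kora}.
∂π/∂x_{Kora} = 131 − 4x_{Kora} − x_{Nadir} = 0 ⇒ x_{Kora} = 32.75 − 0.25x_{Nadir}.
At x_{Nadir} = 6: x_{Kora} = 32.75 − 0.25·6 = 31.25.

31.25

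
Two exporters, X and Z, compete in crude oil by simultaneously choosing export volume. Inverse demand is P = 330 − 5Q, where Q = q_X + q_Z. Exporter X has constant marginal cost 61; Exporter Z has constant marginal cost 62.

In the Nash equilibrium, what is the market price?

151

Exporter X's profit: π = q_X(330 − 5(q_X + q_Z)) − 61q_X.
∂π/∂q_X = 269 − 10q_X − 5q_Z = 0, so q_X = 26.9 − 0.5q_Z.
By the same steps for Z: q_Z = 26.8 − 0.5q_X.
Solving the two reaction functions simultaneously: (1 − (−0.5)(−0.5))q_X = 26.9 − 0.5·26.8, so 0.75q_X = 13.5 and q_X = 18.
Then q_Z = 26.8 − 0.5·18 = 17.8.
Equilibrium price: P = 330 − 5·35.8 = 151.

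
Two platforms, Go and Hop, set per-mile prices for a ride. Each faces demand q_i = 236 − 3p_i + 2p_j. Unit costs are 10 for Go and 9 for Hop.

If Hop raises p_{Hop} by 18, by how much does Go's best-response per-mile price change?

Go's profit: π = (p_{Go} − 10)(236 − 3p_{Go} + 2p_{Hop}).
∂π/∂p_{Go} = 266 − 6p_{Go} + 2p_{Hop} = 0 ⇒ p_{Go} = 133/3 + (1/3)p_{Hop}.
The reaction-function slope is 1/3, so an 18-unit rise in p_{Hop} moves p_{Go} by 1/3 × 18 = 6. Go's best response rises — the actions are strategic complements.

6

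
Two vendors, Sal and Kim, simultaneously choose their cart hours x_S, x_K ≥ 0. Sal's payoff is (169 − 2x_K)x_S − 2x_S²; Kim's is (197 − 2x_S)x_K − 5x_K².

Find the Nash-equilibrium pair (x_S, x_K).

36, 12.5

Expanding Sal's payoff: 169x_S − 2x_Kx_S − 2x_S².
∂π/∂x_S = 169 − 2x_K − 4x_S = 0, so x_S = 42.25 − 0.5x_K.
Likewise for Kim: x_K = 19.7 − 0.2x_S.
Plugging x_K into Sal's best response: x_S = 42.25 − 0.5(19.7 − 0.2x_S) ⇒ 0.9x_S = 32.4, so x_S = 36.
Then x_K = 19.7 − 0.2·36 = 12.5.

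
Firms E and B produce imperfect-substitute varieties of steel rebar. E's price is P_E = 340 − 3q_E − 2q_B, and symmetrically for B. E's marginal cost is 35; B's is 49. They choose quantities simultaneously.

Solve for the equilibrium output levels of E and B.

39, 35.5

Firm E's profit: π = q_E(340 − 3q_E − 2q_B) − 35q_E.
∂π/∂q_E = 305 − 6q_E − 2q_B = 0 ⇒ q_E = 305/6 − (1/3)q_B.
Similarly q_B = 48.5 − (1/3)q_E.
Solving the two reaction functions simultaneously: (1 − (−1/3)(−1/3))q_E = 305/6 − (1/3)·48.5, so (8/9)q_E = 104/3 and q_E = 39.
Then q_B = 48.5 − (1/3)·39 = 35.5.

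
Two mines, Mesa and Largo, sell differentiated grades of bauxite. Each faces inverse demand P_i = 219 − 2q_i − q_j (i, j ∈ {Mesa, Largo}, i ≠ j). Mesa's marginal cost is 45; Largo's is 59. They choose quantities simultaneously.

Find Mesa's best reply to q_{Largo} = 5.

42.25

Mine Mesa's profit: π = q_{Mesa}(219 − 2q_{Mesa} − q_{Largo}) − 45q_{Mesa}.
∂π/∂q_{Mesa} = 174 − 4q_{Mesa} − q_{Largo} = 0 ⇒ q_{Mesa} = 43.5 − 0.25q_{Largo}.
At q_{Largo} = 5: q_{Mesa} = 43.5 − 0.25·5 = 42.25.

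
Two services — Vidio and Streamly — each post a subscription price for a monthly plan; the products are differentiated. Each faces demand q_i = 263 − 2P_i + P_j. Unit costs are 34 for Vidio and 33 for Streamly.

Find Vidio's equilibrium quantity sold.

152.4

Vidio's profit: π = (P_{Vidio} − 34)(263 − 2P_{Vidio} + P_{Streamly}).
∂π/∂P_{Vidio} = 331 − 4P_{Vidio} + P_{Streamly} = 0 ⇒ P_{Vidio} = 82.75 + 0.25P_{Streamly}.
Similarly P_{Streamly} = 82.25 + 0.25P_{Vidio}.
Solving the two reaction functions simultaneously: (1 − (0.25)(0.25))P_{Vidio} = 82.75 + 0.25·82.25, so 0.9375P_{Vidio} = 103.3125 and P_{Vidio} = 110.2.
Then P_{Streamly} = 82.25 + 0.25·110.2 = 109.8.
q_{Vidio} = 263 − 2·110.2 + 109.8 = 152.4.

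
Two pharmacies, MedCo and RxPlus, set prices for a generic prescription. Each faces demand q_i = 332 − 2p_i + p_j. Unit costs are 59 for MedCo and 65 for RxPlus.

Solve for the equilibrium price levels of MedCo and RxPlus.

150.8, 153.2

MedCo's profit: π = (p_{MedCo} − 59)(332 − 2p_{MedCo} + p_{RxPlus}).
∂π/∂p_{MedCo} = 450 − 4p_{MedCo} + p_{RxPlus} = 0 ⇒ p_{MedCo} = 112.5 + 0.25p_{RxPlus}.
Similarly p_{RxPlus} = 115.5 + 0.25p_{MedCo}.
Solving the two reaction functions simultaneously: (1 − (0.25)(0.25))p_{MedCo} = 112.5 + 0.25·115.5, so 0.9375p_{MedCo} = 141.375 and p_{MedCo} = 150.8.
Then p_{RxPlus} = 115.5 + 0.25·150.8 = 153.2.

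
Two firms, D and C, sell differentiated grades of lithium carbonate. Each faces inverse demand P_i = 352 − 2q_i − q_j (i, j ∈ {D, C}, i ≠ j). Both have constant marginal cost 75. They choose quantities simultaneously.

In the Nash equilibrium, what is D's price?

Firm D's profit: π = q_D(352 − 2q_D − q_C) − 75q_D.
∂π/∂q_D = 277 − 4q_D − q_C = 0 ⇒ q_D = 69.25 − 0.25q_C.
The game is symmetric, so in equilibrium q_C = q_D: the reaction function gives 1.25q_D = 69.25, hence q_D = 55.4.
P_D = 352 − 2·55.4 − 55.4 = 185.8.

185.8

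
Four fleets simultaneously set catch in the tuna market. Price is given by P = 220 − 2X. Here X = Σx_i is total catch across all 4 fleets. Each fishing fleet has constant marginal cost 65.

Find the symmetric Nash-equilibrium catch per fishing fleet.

A representative fishing fleet's profit is π_i = x_i(220 − 2X) − 65x_i, with X = x_i + Σ_{j≠i} x_j.
First-order condition: 155 − 4x_i − 2Σ_{j≠i} x_j = 0.
Imposing symmetry (x_j = x for all j) turns Σ_{j≠i} x_j into 3x, so 155 = 10x and x = 15.5.

15.5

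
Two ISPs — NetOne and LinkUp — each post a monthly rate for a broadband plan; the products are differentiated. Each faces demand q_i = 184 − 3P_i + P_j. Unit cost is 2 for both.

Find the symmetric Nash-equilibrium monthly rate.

NetOne's profit: π = (P_{NetOne} − 2)(184 − 3P_{NetOne} + P_{LinkUp}).
∂π/∂P_{NetOne} = 190 − 6P_{NetOne} + P_{LinkUp} = 0 ⇒ P_{NetOne} = 95/3 + (1/6)P_{LinkUp}.
By symmetry P_{LinkUp} = P_{NetOne}; substituting into the reaction function, (5/6)P_{NetOne} = 95/3 and P_{NetOne} = 38.

38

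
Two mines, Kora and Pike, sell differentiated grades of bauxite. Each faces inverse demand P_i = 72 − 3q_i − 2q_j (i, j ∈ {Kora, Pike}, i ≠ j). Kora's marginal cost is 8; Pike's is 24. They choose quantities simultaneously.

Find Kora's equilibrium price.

Mine Kora's profit: π = q_{Kora}(72 − 3q_{Kora} − 2q_{Pike}) − 8q_{Kora}.
∂π/∂q_{Kora} = 64 − 6q_{Kora} − 2q_{Pike} = 0 ⇒ q_{Kora} = 32/3 − (1/3)q_{Pike}.
Similarly q_{Pike} = 8 − (1/3)q_{Kora}.
Substituting the second reaction function into the first: q_{Kora} = 32/3 − (1/3)(8 − (1/3)q_{Kora}), which gives (8/9)q_{Kora} = 8 ⇒ q_{Kora} = 9.
Then q_{Pike} = 8 − (1/3)·9 = 5.
P_{Kora} = 72 − 3·9 − 2·5 = 35.

35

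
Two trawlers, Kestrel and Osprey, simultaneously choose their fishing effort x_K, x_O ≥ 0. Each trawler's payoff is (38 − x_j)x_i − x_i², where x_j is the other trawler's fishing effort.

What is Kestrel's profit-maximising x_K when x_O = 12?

Kestrel's payoff is (38 − x_O)x_K − x_K².
∂π/∂x_K = 38 − x_O − 2x_K = 0, so x_K = 19 − 0.5x_O.
At x_O = 12: x_K = 19 − 0.5·12 = 13.

13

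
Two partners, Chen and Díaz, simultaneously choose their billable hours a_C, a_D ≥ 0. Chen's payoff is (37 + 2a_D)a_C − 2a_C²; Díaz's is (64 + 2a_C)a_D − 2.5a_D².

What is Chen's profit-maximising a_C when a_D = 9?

Expanding Chen's payoff: 37a_C + 2a_Da_C − 2a_C².
∂π/∂a_C = 37 + 2a_D − 4a_C = 0, so a_C = 9.25 + 0.5a_D.
At a_D = 9: a_C = 9.25 + 0.5·9 = 13.75.

13.75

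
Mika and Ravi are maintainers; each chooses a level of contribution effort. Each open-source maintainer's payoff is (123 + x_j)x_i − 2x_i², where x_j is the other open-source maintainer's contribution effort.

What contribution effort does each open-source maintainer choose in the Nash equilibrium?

Mika's payoff is (123 + x_R)x_M − 2x_M².
∂π/∂x_M = 123 + x_R − 4x_M = 0, so x_M = 30.75 + 0.25x_R.
By symmetry x_R = x_M; substituting into the reaction function, 0.75x_M = 30.75 and x_M = 41.

41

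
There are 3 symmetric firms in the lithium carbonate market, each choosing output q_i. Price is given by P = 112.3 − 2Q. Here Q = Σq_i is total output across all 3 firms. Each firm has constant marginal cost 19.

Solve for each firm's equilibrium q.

A representative firm's profit is π_i = q_i(112.3 − 2Q) − 19q_i, with Q = q_i + Σ_{j≠i} q_j.
First-order condition: 93.3 − 4q_i − 2Σ_{j≠i} q_j = 0.
With identical firms, set every q_j = q: then 93.3 − 4q − 4q = 0, i.e. q = 93.3/8 = 11.6625.

11.6625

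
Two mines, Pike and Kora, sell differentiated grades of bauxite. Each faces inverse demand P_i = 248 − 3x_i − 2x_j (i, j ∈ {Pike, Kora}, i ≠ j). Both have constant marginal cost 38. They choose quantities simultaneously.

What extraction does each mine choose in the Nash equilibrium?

26.25

Mine Pike's profit: π = x_{Pike}(248 − 3x_{Pike} − 2x_{Kora}) − 38x_{Pike}.
∂π/∂x_{Pike} = 210 − 6x_{Pike} − 2x_{Kora} = 0 ⇒ x_{Pike} = 35 − (1/3)x_{Kora}.
The game is symmetric, so in equilibrium x_{Kora} = x_{Pike}: the reaction function gives (4/3)x_{Pike} = 35, hence x_{Pike} = 26.25.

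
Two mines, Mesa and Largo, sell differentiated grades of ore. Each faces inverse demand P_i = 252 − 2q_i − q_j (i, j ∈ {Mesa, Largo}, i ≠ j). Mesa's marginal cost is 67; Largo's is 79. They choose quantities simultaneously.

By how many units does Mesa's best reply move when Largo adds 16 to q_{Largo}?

Mine Mesa's profit: π = q_{Mesa}(252 − 2q_{Mesa} − q_{Largo}) − 67q_{Mesa}.
∂π/∂q_{Mesa} = 185 − 4q_{Mesa} − q_{Largo} = 0 ⇒ q_{Mesa} = 46.25 − 0.25q_{Largo}.
The reaction-function slope is −0.25, so a 16-unit rise in q_{Largo} moves q_{Mesa} by −0.25 × 16 = −4. Mesa's best response falls — the actions are strategic substitutes.

-4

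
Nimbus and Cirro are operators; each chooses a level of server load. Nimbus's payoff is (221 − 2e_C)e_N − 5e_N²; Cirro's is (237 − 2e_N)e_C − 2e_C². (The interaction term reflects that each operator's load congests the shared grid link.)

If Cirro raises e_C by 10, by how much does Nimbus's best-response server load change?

Expanding Nimbus's payoff: 221e_N − 2e_Ce_N − 5e_N².
∂π/∂e_N = 221 − 2e_C − 10e_N = 0, so e_N = 22.1 − 0.2e_C.
The reaction-function slope is −0.2, so a 10-unit rise in e_C moves e_N by −0.2 × 10 = −2. Nimbus's best response falls — the actions are strategic substitutes.

-2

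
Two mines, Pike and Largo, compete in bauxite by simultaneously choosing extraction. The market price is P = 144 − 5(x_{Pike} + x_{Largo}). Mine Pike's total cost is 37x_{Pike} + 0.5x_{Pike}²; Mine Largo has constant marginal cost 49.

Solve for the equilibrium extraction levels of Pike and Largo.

7, 6

Mine Pike's profit: π = x_{Pike}(144 − 5(x_{Pike} + x_{Largo})) − 37x_{Pike} − 0.5x_{Pike}².
∂π/∂x_{Pike} = 107 − 11x_{Pike} − 5x_{Largo} = 0, so x_{Pike} = 107/11 − (5/11)x_{Largo}.
For Largo: ∂π/∂x_{Largo} = 95 − 10x_{Largo} − 5x_{Pike} = 0 ⇒ x_{Largo} = 9.5 − 0.5x_{Pike}.
Substituting the second reaction function into the first: x_{Pike} = 107/11 − (5/11)(9.5 − 0.5x_{Pike}), which gives (17/22)x_{Pike} = 119/22 ⇒ x_{Pike} = 7.
Then x_{Largo} = 9.5 − 0.5·7 = 6.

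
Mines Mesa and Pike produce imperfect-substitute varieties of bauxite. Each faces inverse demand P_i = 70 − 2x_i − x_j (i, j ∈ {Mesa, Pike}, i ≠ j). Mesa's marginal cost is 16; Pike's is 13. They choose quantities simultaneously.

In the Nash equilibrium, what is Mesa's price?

37.2

Mine Mesa's profit: π = x_{Mesa}(70 − 2x_{Mesa} − x_{Pike}) − 16x_{Mesa}.
∂π/∂x_{Mesa} = 54 − 4x_{Mesa} − x_{Pike} = 0 ⇒ x_{Mesa} = 13.5 − 0.25x_{Pike}.
Similarly x_{Pike} = 14.25 − 0.25x_{Mesa}.
Plugging x_{Pike} into Mesa's best response: x_{Mesa} = 13.5 − 0.25(14.25 − 0.25x_{Mesa}) ⇒ 0.9375x_{Mesa} = 9.9375, so x_{Mesa} = 10.6.
Then x_{Pike} = 14.25 − 0.25·10.6 = 11.6.
P_{Mesa} = 70 − 2·10.6 − 11.6 = 37.2.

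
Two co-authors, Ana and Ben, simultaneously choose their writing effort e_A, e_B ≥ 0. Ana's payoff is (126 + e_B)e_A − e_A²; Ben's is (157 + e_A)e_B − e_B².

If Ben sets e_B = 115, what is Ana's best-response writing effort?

120.5

Expanding Ana's payoff: 126e_A + e_Be_A − e_A².
∂π/∂e_A = 126 + e_B − 2e_A = 0, so e_A = 63 + 0.5e_B.
At e_B = 115: e_A = 63 + 0.5·115 = 120.5.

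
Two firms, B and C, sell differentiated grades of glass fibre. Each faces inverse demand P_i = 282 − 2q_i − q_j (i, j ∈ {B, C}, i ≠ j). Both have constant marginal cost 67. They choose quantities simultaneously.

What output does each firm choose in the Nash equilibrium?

43

Firm B's profit: π = q_B(282 − 2q_B − q_C) − 67q_B.
∂π/∂q_B = 215 − 4q_B − q_C = 0 ⇒ q_B = 53.75 − 0.25q_C.
Setting q_B = q_C in the reaction function: q_B = 53.75 − 0.25q_B, so q_B = 53.75 / 1.25 = 43.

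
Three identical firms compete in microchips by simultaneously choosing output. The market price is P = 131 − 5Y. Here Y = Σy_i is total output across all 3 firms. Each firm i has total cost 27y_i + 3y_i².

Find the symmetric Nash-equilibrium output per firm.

4

A representative firm's profit is π_i = y_i(131 − 5Y) − 27y_i − 3y_i², with Y = y_i + Σ_{j≠i} y_j.
First-order condition: 104 − 16y_i − 5Σ_{j≠i} y_j = 0.
With identical firms, set every y_j = y: then 104 − 16y − 10y = 0, i.e. y = 104/26 = 4.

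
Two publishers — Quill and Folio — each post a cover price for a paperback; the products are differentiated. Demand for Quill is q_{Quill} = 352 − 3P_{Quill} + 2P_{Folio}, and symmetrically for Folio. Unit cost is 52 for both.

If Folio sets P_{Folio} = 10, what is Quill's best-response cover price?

88

Quill's profit: π = (P_{Quill} − 52)(352 − 3P_{Quill} + 2P_{Folio}).
∂π/∂P_{Quill} = 508 − 6P_{Quill} + 2P_{Folio} = 0 ⇒ P_{Quill} = 254/3 + (1/3)P_{Folio}.
At P_{Folio} = 10: P_{Quill} = 254/3 + (1/3)·10 = 88.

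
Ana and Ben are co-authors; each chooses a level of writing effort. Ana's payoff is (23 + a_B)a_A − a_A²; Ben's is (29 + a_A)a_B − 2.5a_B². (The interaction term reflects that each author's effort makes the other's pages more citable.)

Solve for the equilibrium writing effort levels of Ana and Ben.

Expanding Ana's payoff: 23a_A + a_Ba_A − a_A².
∂π/∂a_A = 23 + a_B − 2a_A = 0, so a_A = 11.5 + 0.5a_B.
Likewise for Ben: a_B = 5.8 + 0.2a_A.
Plugging a_B into Ana's best response: a_A = 11.5 + 0.5(5.8 + 0.2a_A) ⇒ 0.9a_A = 14.4, so a_A = 16.
Then a_B = 5.8 + 0.2·16 = 9.

16, 9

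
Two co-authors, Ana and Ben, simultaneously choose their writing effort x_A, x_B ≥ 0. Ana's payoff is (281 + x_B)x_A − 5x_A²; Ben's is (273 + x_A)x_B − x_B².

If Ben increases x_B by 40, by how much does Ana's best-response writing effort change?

4

Expanding Ana's payoff: 281x_A + x_Bx_A − 5x_A².
∂π/∂x_A = 281 + x_B − 10x_A = 0, so x_A = 28.1 + 0.1x_B.
The reaction-function slope is 0.1, so a 40-unit rise in x_B moves x_A by 0.1 × 40 = 4. Ana's best response rises — the actions are strategic complements.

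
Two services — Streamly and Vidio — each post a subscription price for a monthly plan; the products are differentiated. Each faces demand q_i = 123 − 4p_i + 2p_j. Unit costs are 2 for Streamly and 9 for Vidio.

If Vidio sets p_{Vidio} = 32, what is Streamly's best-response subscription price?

Streamly's profit: π = (p_{Streamly} − 2)(123 − 4p_{Streamly} + 2p_{Vidio}).
∂π/∂p_{Streamly} = 131 − 8p_{Streamly} + 2p_{Vidio} = 0 ⇒ p_{Streamly} = 16.375 + 0.25p_{Vidio}.
At p_{Vidio} = 32: p_{Streamly} = 16.375 + 0.25·32 = 24.375.

24.375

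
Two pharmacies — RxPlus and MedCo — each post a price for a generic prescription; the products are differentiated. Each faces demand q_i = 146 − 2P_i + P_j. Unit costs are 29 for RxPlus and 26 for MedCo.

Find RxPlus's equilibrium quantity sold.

RxPlus's profit: π = (P_{RxPlus} − 29)(146 − 2P_{RxPlus} + P_{MedCo}).
∂π/∂P_{RxPlus} = 204 − 4P_{RxPlus} + P_{MedCo} = 0 ⇒ P_{RxPlus} = 51 + 0.25P_{MedCo}.
Similarly P_{MedCo} = 49.5 + 0.25P_{RxPlus}.
Substituting the second reaction function into the first: P_{RxPlus} = 51 + 0.25(49.5 + 0.25P_{RxPlus}), which gives 0.9375P_{RxPlus} = 63.375 ⇒ P_{RxPlus} = 67.6.
Then P_{MedCo} = 49.5 + 0.25·67.6 = 66.4.
q_{RxPlus} = 146 − 2·67.6 + 66.4 = 77.2.

77.2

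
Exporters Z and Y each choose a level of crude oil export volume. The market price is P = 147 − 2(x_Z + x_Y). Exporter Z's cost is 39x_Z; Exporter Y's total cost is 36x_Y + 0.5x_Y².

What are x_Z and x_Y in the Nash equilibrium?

Exporter Z's profit: π = x_Z(147 − 2(x_Z + x_Y)) − 39x_Z.
∂π/∂x_Z = 108 − 4x_Z − 2x_Y = 0, so x_Z = 27 − 0.5x_Y.
For Y: ∂π/∂x_Y = 111 − 5x_Y − 2x_Z = 0 ⇒ x_Y = 22.2 − 0.4x_Z.
Solving the two reaction functions simultaneously: (1 − (−0.5)(−0.4))x_Z = 27 − 0.5·22.2, so 0.8x_Z = 15.9 and x_Z = 19.875.
Then x_Y = 22.2 − 0.4·19.875 = 14.25.

19.875, 14.25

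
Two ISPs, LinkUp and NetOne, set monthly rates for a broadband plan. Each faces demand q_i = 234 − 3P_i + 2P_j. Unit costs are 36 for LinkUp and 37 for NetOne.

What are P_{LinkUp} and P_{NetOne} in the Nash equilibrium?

85.6875, 86.0625

LinkUp's profit: π = (P_{LinkUp} − 36)(234 − 3P_{LinkUp} + 2P_{NetOne}).
∂π/∂P_{LinkUp} = 342 − 6P_{LinkUp} + 2P_{NetOne} = 0 ⇒ P_{LinkUp} = 57 + (1/3)P_{NetOne}.
Similarly P_{NetOne} = 57.5 + (1/3)P_{LinkUp}.
Solving the two reaction functions simultaneously: (1 − (1/3)(1/3))P_{LinkUp} = 57 + (1/3)·57.5, so (8/9)P_{LinkUp} = 457/6 and P_{LinkUp} = 85.6875.
Then P_{NetOne} = 57.5 + (1/3)·85.6875 = 86.0625.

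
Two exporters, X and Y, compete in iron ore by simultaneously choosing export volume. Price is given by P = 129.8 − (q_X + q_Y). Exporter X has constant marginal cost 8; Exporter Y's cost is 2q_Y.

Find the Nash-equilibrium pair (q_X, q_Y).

Exporter X's profit: π = q_X(129.8 − (q_X + q_Y)) − 8q_X.
∂π/∂q_X = 121.8 − 2q_X − q_Y = 0, so q_X = 60.9 − 0.5q_Y.
By the same steps for Y: q_Y = 63.9 − 0.5q_X.
Solving the two reaction functions simultaneously: (1 − (−0.5)(−0.5))q_X = 60.9 − 0.5·63.9, so 0.75q_X = 28.95 and q_X = 38.6.
Then q_Y = 63.9 − 0.5·38.6 = 44.6.

38.6, 44.6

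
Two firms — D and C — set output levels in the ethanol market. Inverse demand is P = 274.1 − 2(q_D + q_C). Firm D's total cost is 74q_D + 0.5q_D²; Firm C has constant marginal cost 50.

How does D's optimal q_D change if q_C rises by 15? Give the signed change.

-6

Firm D's profit: π = q_D(274.1 − 2(q_D + q_C)) − 74q_D − 0.5q_D².
∂π/∂q_D = 200.1 − 5q_D − 2q_C = 0, so q_D = 40.02 − 0.4q_C.
The reaction-function slope is −0.4, so a 15-unit rise in q_C moves q_D by −0.4 × 15 = −6. D's best response falls — the actions are strategic substitutes.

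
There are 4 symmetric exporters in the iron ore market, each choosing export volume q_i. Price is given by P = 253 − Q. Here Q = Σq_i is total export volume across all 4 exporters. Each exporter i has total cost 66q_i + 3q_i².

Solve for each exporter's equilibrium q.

A representative exporter's profit is π_i = q_i(253 − Q) − 66q_i − 3q_i², with Q = q_i + Σ_{j≠i} q_j.
First-order condition: 187 − 8q_i − Σ_{j≠i} q_j = 0.
Imposing symmetry (q_j = q for all j) turns Σ_{j≠i} q_j into 3q, so 187 = 11q and q = 17.

17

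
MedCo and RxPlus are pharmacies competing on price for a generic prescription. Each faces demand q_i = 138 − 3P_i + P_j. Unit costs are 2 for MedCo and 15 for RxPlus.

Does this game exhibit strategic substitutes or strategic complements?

strategic complements

MedCo's profit: π = (P_{MedCo} − 2)(138 − 3P_{MedCo} + P_{RxPlus}).
∂π/∂P_{MedCo} = 144 − 6P_{MedCo} + P_{RxPlus} = 0 ⇒ P_{MedCo} = 24 + (1/6)P_{RxPlus}.
The best-response slope dP_{MedCo}/dP_{RxPlus} = 1/6 > 0: the reaction function is upward-sloping, so the choices are strategic complements.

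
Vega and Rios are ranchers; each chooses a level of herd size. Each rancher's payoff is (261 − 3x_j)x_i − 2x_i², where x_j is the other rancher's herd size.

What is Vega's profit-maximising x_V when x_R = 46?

30.75

Vega's payoff is (261 − 3x_R)x_V − 2x_V².
∂π/∂x_V = 261 − 3x_R − 4x_V = 0, so x_V = 65.25 − 0.75x_R.
At x_R = 46: x_V = 65.25 − 0.75·46 = 30.75.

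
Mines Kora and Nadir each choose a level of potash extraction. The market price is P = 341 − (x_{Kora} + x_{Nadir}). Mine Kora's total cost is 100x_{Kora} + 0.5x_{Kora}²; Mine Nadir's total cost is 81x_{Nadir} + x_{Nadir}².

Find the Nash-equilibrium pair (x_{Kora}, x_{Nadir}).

Mine Kora's profit: π = x_{Kora}(341 − (x_{Kora} + x_{Nadir})) − 100x_{Kora} − 0.5x_{Kora}².
∂π/∂x_{Kora} = 241 − 3x_{Kora} − x_{Nadir} = 0, so x_{Kora} = 241/3 − (1/3)x_{Nadir}.
For Nadir: ∂π/∂x_{Nadir} = 260 − 4x_{Nadir} − x_{Kora} = 0 ⇒ x_{Nadir} = 65 − 0.25x_{Kora}.
Substituting the second reaction function into the first: x_{Kora} = 241/3 − (1/3)(65 − 0.25x_{Kora}), which gives (11/12)x_{Kora} = 176/3 ⇒ x_{Kora} = 64.
Then x_{Nadir} = 65 − 0.25·64 = 49.

64, 49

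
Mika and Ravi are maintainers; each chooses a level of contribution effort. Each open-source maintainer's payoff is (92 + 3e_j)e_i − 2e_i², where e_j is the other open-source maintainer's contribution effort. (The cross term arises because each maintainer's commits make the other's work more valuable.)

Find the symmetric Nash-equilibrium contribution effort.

Mika's payoff is (92 + 3e_R)e_M − 2e_M².
∂π/∂e_M = 92 + 3e_R − 4e_M = 0, so e_M = 23 + 0.75e_R.
Setting e_M = e_R in the reaction function: e_M = 23 + 0.75e_M, so e_M = 23 / 0.25 = 92.

92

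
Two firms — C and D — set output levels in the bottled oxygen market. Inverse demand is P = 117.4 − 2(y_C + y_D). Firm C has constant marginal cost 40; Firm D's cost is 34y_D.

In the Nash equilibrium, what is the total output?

Firm C's profit: π = y_C(117.4 − 2(y_C + y_D)) − 40y_C.
∂π/∂y_C = 77.4 − 4y_C − 2y_D = 0, so y_C = 19.35 − 0.5y_D.
By the same steps for D: y_D = 20.85 − 0.5y_C.
Plugging y_D into C's best response: y_C = 19.35 − 0.5(20.85 − 0.5y_C) ⇒ 0.75y_C = 8.925, so y_C = 11.9.
Then y_D = 20.85 − 0.5·11.9 = 14.9.
Total output: 11.9 + 14.9 = 26.8.

26.8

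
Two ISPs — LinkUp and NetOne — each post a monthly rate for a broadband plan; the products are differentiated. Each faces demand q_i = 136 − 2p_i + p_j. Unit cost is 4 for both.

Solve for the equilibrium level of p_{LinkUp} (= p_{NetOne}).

48

LinkUp's profit: π = (p_{LinkUp} − 4)(136 − 2p_{LinkUp} + p_{NetOne}).
∂π/∂p_{LinkUp} = 144 − 4p_{LinkUp} + p_{NetOne} = 0 ⇒ p_{LinkUp} = 36 + 0.25p_{NetOne}.
The game is symmetric, so in equilibrium p_{NetOne} = p_{LinkUp}: the reaction function gives 0.75p_{LinkUp} = 36, hence p_{LinkUp} = 48.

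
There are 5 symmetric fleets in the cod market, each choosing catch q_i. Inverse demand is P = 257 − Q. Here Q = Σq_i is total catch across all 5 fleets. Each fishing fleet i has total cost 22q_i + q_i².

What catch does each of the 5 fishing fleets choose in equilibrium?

A representative fishing fleet's profit is π_i = q_i(257 − Q) − 22q_i − q_i², with Q = q_i + Σ_{j≠i} q_j.
First-order condition: 235 − 4q_i − Σ_{j≠i} q_j = 0.
With identical fishing fleets, set every q_j = q: then 235 − 4q − 4q = 0, i.e. q = 235/8 = 29.375.

29.375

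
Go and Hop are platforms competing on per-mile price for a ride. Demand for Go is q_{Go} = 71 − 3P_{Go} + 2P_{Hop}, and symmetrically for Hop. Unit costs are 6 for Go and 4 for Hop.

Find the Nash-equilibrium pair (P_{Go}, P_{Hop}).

Go's profit: π = (P_{Go} − 6)(71 − 3P_{Go} + 2P_{Hop}).
∂π/∂P_{Go} = 89 − 6P_{Go} + 2P_{Hop} = 0 ⇒ P_{Go} = 89/6 + (1/3)P_{Hop}.
Similarly P_{Hop} = 83/6 + (1/3)P_{Go}.
Substituting the second reaction function into the first: P_{Go} = 89/6 + (1/3)(83/6 + (1/3)P_{Go}), which gives (8/9)P_{Go} = 175/9 ⇒ P_{Go} = 21.875.
Then P_{Hop} = 83/6 + (1/3)·21.875 = 21.125.

21.875, 21.125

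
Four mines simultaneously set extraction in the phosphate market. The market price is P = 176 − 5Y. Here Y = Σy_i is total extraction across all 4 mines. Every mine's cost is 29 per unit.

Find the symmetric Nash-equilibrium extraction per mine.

A representative mine's profit is π_i = y_i(176 − 5Y) − 29y_i, with Y = y_i + Σ_{j≠i} y_j.
First-order condition: 147 − 10y_i − 5Σ_{j≠i} y_j = 0.
In a symmetric equilibrium every mine chooses the same y, so Σ_{j≠i} y_j = 3y. The condition becomes 147 − 25y = 0, giving y = 147/25 = 5.88.

5.88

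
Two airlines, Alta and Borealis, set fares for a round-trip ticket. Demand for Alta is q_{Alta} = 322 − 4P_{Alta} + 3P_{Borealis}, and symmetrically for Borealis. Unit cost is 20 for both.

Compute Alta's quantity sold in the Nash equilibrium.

Alta's profit: π = (P_{Alta} − 20)(322 − 4P_{Alta} + 3P_{Borealis}).
∂π/∂P_{Alta} = 402 − 8P_{Alta} + 3P_{Borealis} = 0 ⇒ P_{Alta} = 50.25 + 0.375P_{Borealis}.
Setting P_{Alta} = P_{Borealis} in the reaction function: P_{Alta} = 50.25 + 0.375P_{Alta}, so P_{Alta} = 50.25 / 0.625 = 80.4.
q_{Alta} = 322 − 4·80.4 + 3·80.4 = 241.6.

241.6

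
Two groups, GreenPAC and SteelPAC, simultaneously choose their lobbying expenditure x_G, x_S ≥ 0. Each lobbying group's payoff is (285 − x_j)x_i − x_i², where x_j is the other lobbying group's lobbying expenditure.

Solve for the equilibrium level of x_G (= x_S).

GreenPAC's payoff is (285 − x_S)x_G − x_G².
∂π/∂x_G = 285 − x_S − 2x_G = 0, so x_G = 142.5 − 0.5x_S.
Setting x_G = x_S in the reaction function: x_G = 142.5 − 0.5x_G, so x_G = 142.5 / 1.5 = 95.

95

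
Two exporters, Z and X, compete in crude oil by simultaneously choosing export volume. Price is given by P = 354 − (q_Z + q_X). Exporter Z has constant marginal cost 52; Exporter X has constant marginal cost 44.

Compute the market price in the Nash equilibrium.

150

Exporter Z's profit: π = q_Z(354 − (q_Z + q_X)) − 52q_Z.
∂π/∂q_Z = 302 − 2q_Z − q_X = 0, so q_Z = 151 − 0.5q_X.
By the same steps for X: q_X = 155 − 0.5q_Z.
Plugging q_X into Z's best response: q_Z = 151 − 0.5(155 − 0.5q_Z) ⇒ 0.75q_Z = 73.5, so q_Z = 98.
Then q_X = 155 − 0.5·98 = 106.
Equilibrium price: P = 354 − 204 = 150.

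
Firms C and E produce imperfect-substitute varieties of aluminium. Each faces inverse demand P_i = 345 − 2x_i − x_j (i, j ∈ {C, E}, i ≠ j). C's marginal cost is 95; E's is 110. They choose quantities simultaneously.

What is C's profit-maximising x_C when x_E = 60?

Firm C's profit: π = x_C(345 − 2x_C − x_E) − 95x_C.
∂π/∂x_C = 250 − 4x_C − x_E = 0 ⇒ x_C = 62.5 − 0.25x_E.
At x_E = 60: x_C = 62.5 − 0.25·60 = 47.5.

47.5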